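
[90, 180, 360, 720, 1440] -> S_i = 90*2^i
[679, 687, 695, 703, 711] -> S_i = 679 + 8*i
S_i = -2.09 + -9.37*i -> [-2.09, -11.46, -20.83, -30.2, -39.57]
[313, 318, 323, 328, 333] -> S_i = 313 + 5*i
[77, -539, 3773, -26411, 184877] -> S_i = 77*-7^i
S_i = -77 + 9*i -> [-77, -68, -59, -50, -41]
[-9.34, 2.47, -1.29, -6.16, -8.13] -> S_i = Random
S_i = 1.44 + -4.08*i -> [1.44, -2.64, -6.72, -10.8, -14.88]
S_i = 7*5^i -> [7, 35, 175, 875, 4375]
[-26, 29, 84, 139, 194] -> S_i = -26 + 55*i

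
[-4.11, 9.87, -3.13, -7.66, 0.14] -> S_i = Random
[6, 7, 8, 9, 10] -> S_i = 6 + 1*i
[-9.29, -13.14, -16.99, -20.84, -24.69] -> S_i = -9.29 + -3.85*i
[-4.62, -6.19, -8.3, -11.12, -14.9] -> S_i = -4.62*1.34^i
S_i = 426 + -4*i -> [426, 422, 418, 414, 410]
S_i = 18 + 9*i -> [18, 27, 36, 45, 54]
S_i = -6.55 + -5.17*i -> [-6.55, -11.72, -16.89, -22.06, -27.23]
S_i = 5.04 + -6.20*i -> [5.04, -1.16, -7.36, -13.56, -19.76]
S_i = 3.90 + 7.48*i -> [3.9, 11.38, 18.86, 26.34, 33.82]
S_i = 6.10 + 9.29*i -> [6.1, 15.39, 24.68, 33.97, 43.26]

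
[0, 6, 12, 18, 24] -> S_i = 0 + 6*i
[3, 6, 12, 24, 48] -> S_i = 3*2^i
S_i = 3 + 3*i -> [3, 6, 9, 12, 15]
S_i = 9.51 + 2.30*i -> [9.51, 11.81, 14.11, 16.41, 18.71]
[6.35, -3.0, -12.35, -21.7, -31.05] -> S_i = 6.35 + -9.35*i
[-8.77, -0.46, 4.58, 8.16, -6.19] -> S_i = Random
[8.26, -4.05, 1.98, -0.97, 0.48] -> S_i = 8.26*(-0.49)^i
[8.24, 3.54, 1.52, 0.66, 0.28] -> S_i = 8.24*0.43^i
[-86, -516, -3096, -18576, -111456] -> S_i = -86*6^i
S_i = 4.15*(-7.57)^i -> [4.15, -31.42, 237.82, -1800.26, 13627.98]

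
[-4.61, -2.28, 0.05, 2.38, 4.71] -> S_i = -4.61 + 2.33*i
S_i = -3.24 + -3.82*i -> [-3.24, -7.06, -10.88, -14.7, -18.52]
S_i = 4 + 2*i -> [4, 6, 8, 10, 12]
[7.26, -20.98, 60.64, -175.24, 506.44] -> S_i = 7.26*(-2.89)^i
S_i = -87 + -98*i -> [-87, -185, -283, -381, -479]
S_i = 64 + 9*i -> [64, 73, 82, 91, 100]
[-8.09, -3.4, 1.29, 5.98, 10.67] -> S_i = -8.09 + 4.69*i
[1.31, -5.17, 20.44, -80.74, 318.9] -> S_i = 1.31*(-3.95)^i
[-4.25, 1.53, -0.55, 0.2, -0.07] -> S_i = -4.25*(-0.36)^i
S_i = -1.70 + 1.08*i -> [-1.7, -0.62, 0.46, 1.54, 2.62]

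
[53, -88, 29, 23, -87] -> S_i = Random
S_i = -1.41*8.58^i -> [-1.41, -12.1, -103.8, -890.6, -7641.32]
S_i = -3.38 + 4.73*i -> [-3.38, 1.35, 6.08, 10.81, 15.54]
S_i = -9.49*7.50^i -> [-9.49, -71.18, -533.81, -4003.59, -30026.95]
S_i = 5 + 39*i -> [5, 44, 83, 122, 161]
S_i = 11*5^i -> [11, 55, 275, 1375, 6875]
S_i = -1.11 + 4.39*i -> [-1.11, 3.28, 7.67, 12.06, 16.45]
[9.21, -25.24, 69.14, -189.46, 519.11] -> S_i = 9.21*(-2.74)^i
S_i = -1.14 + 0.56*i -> [-1.14, -0.58, -0.02, 0.54, 1.1]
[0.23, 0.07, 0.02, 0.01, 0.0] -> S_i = 0.23*0.31^i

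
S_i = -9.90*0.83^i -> [-9.9, -8.22, -6.82, -5.66, -4.7]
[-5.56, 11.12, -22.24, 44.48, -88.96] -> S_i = -5.56*(-2.00)^i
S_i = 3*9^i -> [3, 27, 243, 2187, 19683]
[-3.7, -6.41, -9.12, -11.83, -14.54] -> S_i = -3.70 + -2.71*i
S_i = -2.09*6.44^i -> [-2.09, -13.46, -86.68, -558.22, -3594.92]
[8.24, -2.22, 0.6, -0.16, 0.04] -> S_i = 8.24*(-0.27)^i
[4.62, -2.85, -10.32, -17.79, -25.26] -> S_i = 4.62 + -7.47*i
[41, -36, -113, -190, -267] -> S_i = 41 + -77*i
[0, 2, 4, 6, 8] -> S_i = 0 + 2*i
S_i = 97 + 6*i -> [97, 103, 109, 115, 121]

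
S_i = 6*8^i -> [6, 48, 384, 3072, 24576]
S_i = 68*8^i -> [68, 544, 4352, 34816, 278528]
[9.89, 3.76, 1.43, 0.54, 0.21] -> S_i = 9.89*0.38^i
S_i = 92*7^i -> [92, 644, 4508, 31556, 220892]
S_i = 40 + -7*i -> [40, 33, 26, 19, 12]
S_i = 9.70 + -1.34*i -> [9.7, 8.36, 7.02, 5.68, 4.34]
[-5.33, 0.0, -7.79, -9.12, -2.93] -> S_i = Random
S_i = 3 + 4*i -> [3, 7, 11, 15, 19]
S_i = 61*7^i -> [61, 427, 2989, 20923, 146461]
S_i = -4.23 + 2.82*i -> [-4.23, -1.41, 1.41, 4.23, 7.05]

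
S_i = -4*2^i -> [-4, -8, -16, -32, -64]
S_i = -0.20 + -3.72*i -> [-0.2, -3.92, -7.64, -11.36, -15.08]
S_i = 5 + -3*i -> [5, 2, -1, -4, -7]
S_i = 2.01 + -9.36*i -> [2.01, -7.35, -16.71, -26.07, -35.43]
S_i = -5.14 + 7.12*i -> [-5.14, 1.98, 9.1, 16.22, 23.34]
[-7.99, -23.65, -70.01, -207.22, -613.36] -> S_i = -7.99*2.96^i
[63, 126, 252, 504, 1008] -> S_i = 63*2^i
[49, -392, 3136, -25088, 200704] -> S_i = 49*-8^i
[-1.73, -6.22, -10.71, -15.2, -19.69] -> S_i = -1.73 + -4.49*i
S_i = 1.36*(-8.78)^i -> [1.36, -11.94, 104.84, -920.5, 8081.97]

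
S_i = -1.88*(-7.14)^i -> [-1.88, 13.42, -95.84, 684.31, -4885.97]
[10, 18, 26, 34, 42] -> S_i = 10 + 8*i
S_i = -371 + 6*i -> [-371, -365, -359, -353, -347]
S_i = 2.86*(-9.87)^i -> [2.86, -28.23, 278.61, -2749.9, 27141.55]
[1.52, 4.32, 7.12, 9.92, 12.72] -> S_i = 1.52 + 2.80*i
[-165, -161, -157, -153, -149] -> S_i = -165 + 4*i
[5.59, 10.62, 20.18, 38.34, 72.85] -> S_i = 5.59*1.90^i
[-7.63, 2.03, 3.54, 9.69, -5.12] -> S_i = Random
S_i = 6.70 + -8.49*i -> [6.7, -1.79, -10.28, -18.77, -27.26]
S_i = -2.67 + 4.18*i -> [-2.67, 1.51, 5.69, 9.87, 14.05]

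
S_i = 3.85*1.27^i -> [3.85, 4.89, 6.21, 7.89, 10.02]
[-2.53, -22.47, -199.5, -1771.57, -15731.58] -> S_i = -2.53*8.88^i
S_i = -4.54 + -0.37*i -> [-4.54, -4.91, -5.28, -5.65, -6.02]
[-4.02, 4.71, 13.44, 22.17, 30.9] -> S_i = -4.02 + 8.73*i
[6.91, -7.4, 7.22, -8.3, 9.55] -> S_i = Random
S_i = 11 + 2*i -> [11, 13, 15, 17, 19]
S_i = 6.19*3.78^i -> [6.19, 23.4, 88.45, 334.32, 1263.74]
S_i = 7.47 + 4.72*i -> [7.47, 12.19, 16.91, 21.63, 26.35]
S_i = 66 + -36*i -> [66, 30, -6, -42, -78]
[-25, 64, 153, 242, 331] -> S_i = -25 + 89*i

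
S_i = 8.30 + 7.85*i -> [8.3, 16.15, 24.0, 31.85, 39.7]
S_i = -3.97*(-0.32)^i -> [-3.97, 1.27, -0.41, 0.13, -0.04]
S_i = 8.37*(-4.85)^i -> [8.37, -40.59, 196.88, -954.88, 4631.19]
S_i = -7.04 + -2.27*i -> [-7.04, -9.31, -11.58, -13.85, -16.12]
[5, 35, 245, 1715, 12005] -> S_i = 5*7^i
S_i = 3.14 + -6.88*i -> [3.14, -3.74, -10.62, -17.5, -24.38]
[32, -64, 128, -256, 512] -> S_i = 32*-2^i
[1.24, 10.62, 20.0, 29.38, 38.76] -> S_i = 1.24 + 9.38*i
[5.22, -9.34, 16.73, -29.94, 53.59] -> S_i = 5.22*(-1.79)^i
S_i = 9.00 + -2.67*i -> [9.0, 6.33, 3.66, 0.99, -1.68]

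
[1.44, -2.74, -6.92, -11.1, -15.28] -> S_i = 1.44 + -4.18*i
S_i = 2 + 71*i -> [2, 73, 144, 215, 286]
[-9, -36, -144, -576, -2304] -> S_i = -9*4^i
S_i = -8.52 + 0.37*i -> [-8.52, -8.15, -7.78, -7.41, -7.04]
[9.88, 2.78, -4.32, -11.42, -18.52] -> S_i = 9.88 + -7.10*i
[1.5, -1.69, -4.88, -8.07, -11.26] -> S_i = 1.50 + -3.19*i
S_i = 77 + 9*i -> [77, 86, 95, 104, 113]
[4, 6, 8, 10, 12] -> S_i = 4 + 2*i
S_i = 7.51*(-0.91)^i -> [7.51, -6.83, 6.22, -5.66, 5.15]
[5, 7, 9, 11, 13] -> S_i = 5 + 2*i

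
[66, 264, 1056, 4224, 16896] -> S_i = 66*4^i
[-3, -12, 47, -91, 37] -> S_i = Random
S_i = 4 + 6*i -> [4, 10, 16, 22, 28]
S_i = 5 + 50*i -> [5, 55, 105, 155, 205]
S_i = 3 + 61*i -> [3, 64, 125, 186, 247]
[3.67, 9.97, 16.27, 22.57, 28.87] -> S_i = 3.67 + 6.30*i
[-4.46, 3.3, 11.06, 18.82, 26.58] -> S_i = -4.46 + 7.76*i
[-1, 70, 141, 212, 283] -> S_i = -1 + 71*i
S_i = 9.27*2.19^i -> [9.27, 20.3, 44.46, 97.37, 213.23]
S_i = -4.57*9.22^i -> [-4.57, -42.14, -388.49, -3581.86, -33024.78]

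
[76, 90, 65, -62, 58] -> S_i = Random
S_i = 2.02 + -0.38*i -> [2.02, 1.64, 1.26, 0.88, 0.5]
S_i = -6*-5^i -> [-6, 30, -150, 750, -3750]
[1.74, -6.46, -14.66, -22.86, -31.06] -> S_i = 1.74 + -8.20*i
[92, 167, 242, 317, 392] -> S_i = 92 + 75*i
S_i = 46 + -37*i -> [46, 9, -28, -65, -102]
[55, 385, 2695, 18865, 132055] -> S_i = 55*7^i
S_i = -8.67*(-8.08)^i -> [-8.67, 70.05, -566.03, 4573.55, -36954.26]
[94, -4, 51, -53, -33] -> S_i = Random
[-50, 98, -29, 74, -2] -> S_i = Random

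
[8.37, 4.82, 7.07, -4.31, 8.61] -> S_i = Random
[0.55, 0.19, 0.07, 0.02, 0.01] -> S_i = 0.55*0.35^i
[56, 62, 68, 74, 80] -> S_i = 56 + 6*i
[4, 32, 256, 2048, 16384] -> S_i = 4*8^i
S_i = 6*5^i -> [6, 30, 150, 750, 3750]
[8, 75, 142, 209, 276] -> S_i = 8 + 67*i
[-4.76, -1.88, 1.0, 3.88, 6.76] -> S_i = -4.76 + 2.88*i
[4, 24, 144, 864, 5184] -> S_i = 4*6^i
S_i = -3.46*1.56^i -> [-3.46, -5.4, -8.42, -13.14, -20.49]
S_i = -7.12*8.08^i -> [-7.12, -57.53, -464.84, -3755.9, -30347.68]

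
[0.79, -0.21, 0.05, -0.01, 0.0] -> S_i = 0.79*(-0.26)^i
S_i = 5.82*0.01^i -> [5.82, 0.06, 0.0, 0.0, 0.0]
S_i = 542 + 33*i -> [542, 575, 608, 641, 674]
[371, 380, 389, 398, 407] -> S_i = 371 + 9*i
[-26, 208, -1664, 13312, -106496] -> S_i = -26*-8^i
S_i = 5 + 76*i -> [5, 81, 157, 233, 309]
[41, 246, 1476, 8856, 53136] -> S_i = 41*6^i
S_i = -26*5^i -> [-26, -130, -650, -3250, -16250]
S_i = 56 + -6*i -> [56, 50, 44, 38, 32]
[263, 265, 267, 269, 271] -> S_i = 263 + 2*i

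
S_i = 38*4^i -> [38, 152, 608, 2432, 9728]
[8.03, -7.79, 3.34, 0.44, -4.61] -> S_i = Random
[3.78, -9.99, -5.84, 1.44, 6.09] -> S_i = Random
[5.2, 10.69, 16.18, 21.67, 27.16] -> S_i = 5.20 + 5.49*i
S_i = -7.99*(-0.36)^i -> [-7.99, 2.88, -1.04, 0.37, -0.13]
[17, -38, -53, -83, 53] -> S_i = Random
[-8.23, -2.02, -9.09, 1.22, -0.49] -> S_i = Random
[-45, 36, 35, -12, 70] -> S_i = Random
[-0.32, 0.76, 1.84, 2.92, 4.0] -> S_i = -0.32 + 1.08*i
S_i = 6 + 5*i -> [6, 11, 16, 21, 26]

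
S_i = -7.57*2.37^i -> [-7.57, -17.94, -42.52, -100.77, -238.83]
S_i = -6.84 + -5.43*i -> [-6.84, -12.27, -17.7, -23.13, -28.56]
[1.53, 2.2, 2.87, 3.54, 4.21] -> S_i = 1.53 + 0.67*i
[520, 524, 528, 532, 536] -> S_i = 520 + 4*i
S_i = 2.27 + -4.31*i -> [2.27, -2.04, -6.35, -10.66, -14.97]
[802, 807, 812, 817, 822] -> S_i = 802 + 5*i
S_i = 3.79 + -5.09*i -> [3.79, -1.3, -6.39, -11.48, -16.57]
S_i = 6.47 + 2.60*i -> [6.47, 9.07, 11.67, 14.27, 16.87]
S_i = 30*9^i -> [30, 270, 2430, 21870, 196830]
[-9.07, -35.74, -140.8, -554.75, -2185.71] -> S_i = -9.07*3.94^i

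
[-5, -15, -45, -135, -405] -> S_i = -5*3^i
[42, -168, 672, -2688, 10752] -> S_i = 42*-4^i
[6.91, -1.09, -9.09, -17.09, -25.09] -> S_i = 6.91 + -8.00*i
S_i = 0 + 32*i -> [0, 32, 64, 96, 128]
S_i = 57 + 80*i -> [57, 137, 217, 297, 377]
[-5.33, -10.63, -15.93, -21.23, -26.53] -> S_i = -5.33 + -5.30*i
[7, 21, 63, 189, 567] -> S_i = 7*3^i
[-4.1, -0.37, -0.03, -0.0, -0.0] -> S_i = -4.10*0.09^i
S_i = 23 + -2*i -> [23, 21, 19, 17, 15]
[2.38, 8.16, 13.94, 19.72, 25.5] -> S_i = 2.38 + 5.78*i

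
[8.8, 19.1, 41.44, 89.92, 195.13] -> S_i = 8.80*2.17^i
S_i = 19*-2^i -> [19, -38, 76, -152, 304]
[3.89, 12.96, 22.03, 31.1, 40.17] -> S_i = 3.89 + 9.07*i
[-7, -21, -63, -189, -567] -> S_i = -7*3^i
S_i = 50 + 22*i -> [50, 72, 94, 116, 138]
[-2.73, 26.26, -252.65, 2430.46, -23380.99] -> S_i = -2.73*(-9.62)^i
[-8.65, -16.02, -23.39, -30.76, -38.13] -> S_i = -8.65 + -7.37*i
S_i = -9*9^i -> [-9, -81, -729, -6561, -59049]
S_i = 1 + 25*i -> [1, 26, 51, 76, 101]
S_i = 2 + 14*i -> [2, 16, 30, 44, 58]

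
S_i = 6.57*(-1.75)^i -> [6.57, -11.5, 20.12, -35.21, 61.62]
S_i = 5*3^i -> [5, 15, 45, 135, 405]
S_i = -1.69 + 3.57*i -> [-1.69, 1.88, 5.45, 9.02, 12.59]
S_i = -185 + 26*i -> [-185, -159, -133, -107, -81]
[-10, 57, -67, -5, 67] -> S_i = Random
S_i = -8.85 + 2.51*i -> [-8.85, -6.34, -3.83, -1.32, 1.19]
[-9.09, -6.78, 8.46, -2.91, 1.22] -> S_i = Random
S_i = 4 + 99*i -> [4, 103, 202, 301, 400]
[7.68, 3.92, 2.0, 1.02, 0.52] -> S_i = 7.68*0.51^i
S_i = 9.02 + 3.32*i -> [9.02, 12.34, 15.66, 18.98, 22.3]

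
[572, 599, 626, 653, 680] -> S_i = 572 + 27*i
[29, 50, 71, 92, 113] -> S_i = 29 + 21*i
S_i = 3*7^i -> [3, 21, 147, 1029, 7203]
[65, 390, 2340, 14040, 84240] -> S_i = 65*6^i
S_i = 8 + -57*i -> [8, -49, -106, -163, -220]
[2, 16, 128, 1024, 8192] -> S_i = 2*8^i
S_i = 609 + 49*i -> [609, 658, 707, 756, 805]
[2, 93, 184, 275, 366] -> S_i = 2 + 91*i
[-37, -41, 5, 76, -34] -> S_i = Random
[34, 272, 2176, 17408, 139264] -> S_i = 34*8^i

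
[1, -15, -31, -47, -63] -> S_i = 1 + -16*i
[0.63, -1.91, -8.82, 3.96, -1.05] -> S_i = Random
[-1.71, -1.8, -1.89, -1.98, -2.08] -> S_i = -1.71*1.05^i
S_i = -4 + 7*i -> [-4, 3, 10, 17, 24]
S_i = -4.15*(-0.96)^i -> [-4.15, 3.98, -3.82, 3.67, -3.52]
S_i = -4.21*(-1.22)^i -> [-4.21, 5.14, -6.27, 7.64, -9.33]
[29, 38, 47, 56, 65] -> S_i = 29 + 9*i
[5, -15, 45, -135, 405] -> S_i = 5*-3^i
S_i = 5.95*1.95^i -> [5.95, 11.6, 22.62, 44.12, 86.03]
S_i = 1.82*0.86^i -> [1.82, 1.57, 1.35, 1.16, 1.0]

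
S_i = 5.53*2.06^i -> [5.53, 11.39, 23.47, 48.34, 99.59]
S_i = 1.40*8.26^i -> [1.4, 11.56, 95.52, 788.98, 6517.01]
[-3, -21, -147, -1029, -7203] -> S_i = -3*7^i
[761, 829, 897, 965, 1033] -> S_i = 761 + 68*i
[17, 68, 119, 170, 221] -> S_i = 17 + 51*i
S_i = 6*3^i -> [6, 18, 54, 162, 486]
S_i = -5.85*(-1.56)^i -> [-5.85, 9.13, -14.24, 22.21, -34.65]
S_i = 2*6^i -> [2, 12, 72, 432, 2592]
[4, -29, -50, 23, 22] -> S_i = Random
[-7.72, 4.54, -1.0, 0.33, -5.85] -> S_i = Random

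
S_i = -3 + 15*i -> [-3, 12, 27, 42, 57]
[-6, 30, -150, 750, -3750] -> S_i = -6*-5^i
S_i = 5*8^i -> [5, 40, 320, 2560, 20480]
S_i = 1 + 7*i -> [1, 8, 15, 22, 29]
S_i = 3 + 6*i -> [3, 9, 15, 21, 27]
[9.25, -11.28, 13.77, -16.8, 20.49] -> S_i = 9.25*(-1.22)^i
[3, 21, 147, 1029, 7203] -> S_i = 3*7^i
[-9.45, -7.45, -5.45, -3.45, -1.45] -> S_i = -9.45 + 2.00*i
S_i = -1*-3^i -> [-1, 3, -9, 27, -81]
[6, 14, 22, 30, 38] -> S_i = 6 + 8*i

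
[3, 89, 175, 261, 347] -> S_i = 3 + 86*i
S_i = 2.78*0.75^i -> [2.78, 2.08, 1.56, 1.17, 0.88]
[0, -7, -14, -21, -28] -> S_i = 0 + -7*i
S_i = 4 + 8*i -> [4, 12, 20, 28, 36]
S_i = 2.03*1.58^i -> [2.03, 3.21, 5.07, 8.01, 12.65]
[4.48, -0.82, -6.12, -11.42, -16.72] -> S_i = 4.48 + -5.30*i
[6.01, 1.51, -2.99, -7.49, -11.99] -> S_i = 6.01 + -4.50*i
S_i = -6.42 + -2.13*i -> [-6.42, -8.55, -10.68, -12.81, -14.94]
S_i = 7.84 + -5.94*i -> [7.84, 1.9, -4.04, -9.98, -15.92]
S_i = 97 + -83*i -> [97, 14, -69, -152, -235]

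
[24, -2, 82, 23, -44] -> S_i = Random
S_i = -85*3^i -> [-85, -255, -765, -2295, -6885]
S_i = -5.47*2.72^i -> [-5.47, -14.88, -40.47, -110.08, -299.41]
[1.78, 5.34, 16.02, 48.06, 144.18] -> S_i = 1.78*3.00^i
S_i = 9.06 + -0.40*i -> [9.06, 8.66, 8.26, 7.86, 7.46]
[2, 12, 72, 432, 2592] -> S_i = 2*6^i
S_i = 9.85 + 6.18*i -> [9.85, 16.03, 22.21, 28.39, 34.57]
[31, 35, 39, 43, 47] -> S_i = 31 + 4*i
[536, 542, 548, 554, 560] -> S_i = 536 + 6*i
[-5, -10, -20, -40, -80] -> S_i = -5*2^i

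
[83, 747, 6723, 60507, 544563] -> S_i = 83*9^i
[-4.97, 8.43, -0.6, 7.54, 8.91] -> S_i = Random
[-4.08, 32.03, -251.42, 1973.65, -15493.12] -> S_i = -4.08*(-7.85)^i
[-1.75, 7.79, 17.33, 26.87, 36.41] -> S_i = -1.75 + 9.54*i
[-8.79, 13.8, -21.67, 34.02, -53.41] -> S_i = -8.79*(-1.57)^i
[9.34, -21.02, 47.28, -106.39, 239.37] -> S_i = 9.34*(-2.25)^i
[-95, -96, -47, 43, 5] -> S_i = Random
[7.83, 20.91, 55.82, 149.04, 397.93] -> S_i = 7.83*2.67^i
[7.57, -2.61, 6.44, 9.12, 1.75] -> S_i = Random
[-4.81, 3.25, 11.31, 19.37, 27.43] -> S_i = -4.81 + 8.06*i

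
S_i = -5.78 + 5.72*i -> [-5.78, -0.06, 5.66, 11.38, 17.1]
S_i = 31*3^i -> [31, 93, 279, 837, 2511]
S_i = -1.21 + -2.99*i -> [-1.21, -4.2, -7.19, -10.18, -13.17]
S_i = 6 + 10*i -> [6, 16, 26, 36, 46]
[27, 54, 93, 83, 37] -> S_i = Random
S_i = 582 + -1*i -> [582, 581, 580, 579, 578]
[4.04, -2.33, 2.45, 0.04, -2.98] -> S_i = Random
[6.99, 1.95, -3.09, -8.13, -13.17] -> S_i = 6.99 + -5.04*i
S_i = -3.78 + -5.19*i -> [-3.78, -8.97, -14.16, -19.35, -24.54]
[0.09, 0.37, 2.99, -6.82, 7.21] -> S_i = Random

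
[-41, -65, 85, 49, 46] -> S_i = Random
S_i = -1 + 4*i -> [-1, 3, 7, 11, 15]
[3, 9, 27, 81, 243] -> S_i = 3*3^i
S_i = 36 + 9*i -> [36, 45, 54, 63, 72]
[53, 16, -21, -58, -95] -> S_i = 53 + -37*i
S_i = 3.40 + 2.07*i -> [3.4, 5.47, 7.54, 9.61, 11.68]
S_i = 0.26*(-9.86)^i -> [0.26, -2.56, 25.28, -249.23, 2457.43]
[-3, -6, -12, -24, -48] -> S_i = -3*2^i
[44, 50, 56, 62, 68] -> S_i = 44 + 6*i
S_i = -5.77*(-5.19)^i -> [-5.77, 29.95, -155.42, 806.64, -4186.44]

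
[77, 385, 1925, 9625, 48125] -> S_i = 77*5^i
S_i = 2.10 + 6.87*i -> [2.1, 8.97, 15.84, 22.71, 29.58]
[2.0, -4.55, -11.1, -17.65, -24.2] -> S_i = 2.00 + -6.55*i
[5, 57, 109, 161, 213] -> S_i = 5 + 52*i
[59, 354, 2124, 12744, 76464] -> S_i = 59*6^i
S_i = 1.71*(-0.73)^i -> [1.71, -1.25, 0.91, -0.67, 0.49]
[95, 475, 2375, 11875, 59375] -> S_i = 95*5^i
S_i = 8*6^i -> [8, 48, 288, 1728, 10368]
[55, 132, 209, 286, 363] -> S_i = 55 + 77*i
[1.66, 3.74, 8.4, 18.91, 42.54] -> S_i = 1.66*2.25^i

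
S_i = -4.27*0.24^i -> [-4.27, -1.02, -0.25, -0.06, -0.01]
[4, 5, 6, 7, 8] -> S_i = 4 + 1*i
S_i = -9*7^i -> [-9, -63, -441, -3087, -21609]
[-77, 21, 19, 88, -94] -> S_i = Random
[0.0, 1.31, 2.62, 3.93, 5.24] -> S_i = -0.00 + 1.31*i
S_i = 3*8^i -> [3, 24, 192, 1536, 12288]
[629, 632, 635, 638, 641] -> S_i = 629 + 3*i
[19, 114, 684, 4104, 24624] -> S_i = 19*6^i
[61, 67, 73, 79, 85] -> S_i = 61 + 6*i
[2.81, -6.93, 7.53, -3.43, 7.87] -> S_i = Random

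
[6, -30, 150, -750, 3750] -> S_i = 6*-5^i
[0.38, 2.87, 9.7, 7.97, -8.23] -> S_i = Random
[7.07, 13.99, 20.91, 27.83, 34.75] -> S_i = 7.07 + 6.92*i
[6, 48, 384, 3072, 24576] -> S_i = 6*8^i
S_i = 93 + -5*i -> [93, 88, 83, 78, 73]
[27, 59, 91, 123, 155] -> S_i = 27 + 32*i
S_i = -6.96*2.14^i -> [-6.96, -14.89, -31.87, -68.21, -145.97]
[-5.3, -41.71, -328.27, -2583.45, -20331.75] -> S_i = -5.30*7.87^i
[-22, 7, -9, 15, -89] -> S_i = Random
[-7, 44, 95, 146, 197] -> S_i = -7 + 51*i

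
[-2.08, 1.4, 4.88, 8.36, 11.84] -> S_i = -2.08 + 3.48*i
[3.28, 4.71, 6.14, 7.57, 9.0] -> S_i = 3.28 + 1.43*i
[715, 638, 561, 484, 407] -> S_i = 715 + -77*i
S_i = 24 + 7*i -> [24, 31, 38, 45, 52]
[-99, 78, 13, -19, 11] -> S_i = Random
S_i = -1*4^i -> [-1, -4, -16, -64, -256]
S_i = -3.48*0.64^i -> [-3.48, -2.23, -1.43, -0.91, -0.58]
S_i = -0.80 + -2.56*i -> [-0.8, -3.36, -5.92, -8.48, -11.04]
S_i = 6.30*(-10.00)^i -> [6.3, -63.0, 630.0, -6300.0, 63000.0]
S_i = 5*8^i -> [5, 40, 320, 2560, 20480]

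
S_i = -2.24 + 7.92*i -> [-2.24, 5.68, 13.6, 21.52, 29.44]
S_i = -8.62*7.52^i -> [-8.62, -64.82, -487.46, -3665.73, -27566.31]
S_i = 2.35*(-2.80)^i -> [2.35, -6.58, 18.42, -51.59, 144.44]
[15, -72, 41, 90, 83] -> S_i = Random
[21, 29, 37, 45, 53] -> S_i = 21 + 8*i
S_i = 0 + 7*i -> [0, 7, 14, 21, 28]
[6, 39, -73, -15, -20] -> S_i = Random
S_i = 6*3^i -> [6, 18, 54, 162, 486]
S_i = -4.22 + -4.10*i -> [-4.22, -8.32, -12.42, -16.52, -20.62]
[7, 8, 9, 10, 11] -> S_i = 7 + 1*i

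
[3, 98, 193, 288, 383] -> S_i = 3 + 95*i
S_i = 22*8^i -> [22, 176, 1408, 11264, 90112]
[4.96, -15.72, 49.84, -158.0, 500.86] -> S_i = 4.96*(-3.17)^i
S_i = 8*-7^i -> [8, -56, 392, -2744, 19208]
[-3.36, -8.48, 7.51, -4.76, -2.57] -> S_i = Random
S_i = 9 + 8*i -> [9, 17, 25, 33, 41]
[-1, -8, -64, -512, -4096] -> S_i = -1*8^i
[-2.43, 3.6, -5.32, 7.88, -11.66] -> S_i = -2.43*(-1.48)^i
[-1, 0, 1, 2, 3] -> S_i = -1 + 1*i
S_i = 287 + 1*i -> [287, 288, 289, 290, 291]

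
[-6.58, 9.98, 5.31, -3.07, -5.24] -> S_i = Random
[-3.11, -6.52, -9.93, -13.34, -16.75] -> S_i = -3.11 + -3.41*i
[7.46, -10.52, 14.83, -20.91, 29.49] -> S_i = 7.46*(-1.41)^i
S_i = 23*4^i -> [23, 92, 368, 1472, 5888]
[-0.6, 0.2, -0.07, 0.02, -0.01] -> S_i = -0.60*(-0.34)^i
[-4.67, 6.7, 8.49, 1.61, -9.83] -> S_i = Random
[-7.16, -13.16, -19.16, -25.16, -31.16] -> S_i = -7.16 + -6.00*i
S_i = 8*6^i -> [8, 48, 288, 1728, 10368]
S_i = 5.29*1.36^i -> [5.29, 7.19, 9.78, 13.31, 18.1]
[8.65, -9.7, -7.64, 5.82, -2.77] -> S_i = Random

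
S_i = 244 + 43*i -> [244, 287, 330, 373, 416]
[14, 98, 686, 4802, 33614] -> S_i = 14*7^i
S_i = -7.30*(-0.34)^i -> [-7.3, 2.48, -0.84, 0.29, -0.1]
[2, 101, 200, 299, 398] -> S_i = 2 + 99*i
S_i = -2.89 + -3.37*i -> [-2.89, -6.26, -9.63, -13.0, -16.37]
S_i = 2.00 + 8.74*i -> [2.0, 10.74, 19.48, 28.22, 36.96]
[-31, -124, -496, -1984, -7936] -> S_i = -31*4^i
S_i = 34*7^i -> [34, 238, 1666, 11662, 81634]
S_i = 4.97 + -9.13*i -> [4.97, -4.16, -13.29, -22.42, -31.55]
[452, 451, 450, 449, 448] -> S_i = 452 + -1*i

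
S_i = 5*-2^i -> [5, -10, 20, -40, 80]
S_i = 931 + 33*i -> [931, 964, 997, 1030, 1063]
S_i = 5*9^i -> [5, 45, 405, 3645, 32805]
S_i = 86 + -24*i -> [86, 62, 38, 14, -10]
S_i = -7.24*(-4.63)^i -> [-7.24, 33.52, -155.2, 718.59, -3327.07]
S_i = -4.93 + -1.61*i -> [-4.93, -6.54, -8.15, -9.76, -11.37]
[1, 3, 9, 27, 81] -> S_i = 1*3^i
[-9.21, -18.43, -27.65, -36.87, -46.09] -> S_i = -9.21 + -9.22*i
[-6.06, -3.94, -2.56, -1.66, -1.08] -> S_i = -6.06*0.65^i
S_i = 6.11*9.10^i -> [6.11, 55.6, 505.97, 4604.32, 41899.3]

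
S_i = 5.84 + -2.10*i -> [5.84, 3.74, 1.64, -0.46, -2.56]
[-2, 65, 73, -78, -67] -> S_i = Random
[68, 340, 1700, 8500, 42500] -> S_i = 68*5^i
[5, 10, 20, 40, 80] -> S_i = 5*2^i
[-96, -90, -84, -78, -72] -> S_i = -96 + 6*i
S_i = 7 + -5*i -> [7, 2, -3, -8, -13]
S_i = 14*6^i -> [14, 84, 504, 3024, 18144]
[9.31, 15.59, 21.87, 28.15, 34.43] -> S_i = 9.31 + 6.28*i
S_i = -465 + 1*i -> [-465, -464, -463, -462, -461]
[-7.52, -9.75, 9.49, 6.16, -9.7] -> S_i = Random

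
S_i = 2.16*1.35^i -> [2.16, 2.92, 3.94, 5.31, 7.17]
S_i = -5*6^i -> [-5, -30, -180, -1080, -6480]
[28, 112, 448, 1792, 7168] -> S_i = 28*4^i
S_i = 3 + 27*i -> [3, 30, 57, 84, 111]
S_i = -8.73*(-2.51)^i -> [-8.73, 21.91, -55.0, 138.05, -346.5]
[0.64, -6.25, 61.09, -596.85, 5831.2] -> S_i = 0.64*(-9.77)^i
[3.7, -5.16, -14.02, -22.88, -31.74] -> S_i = 3.70 + -8.86*i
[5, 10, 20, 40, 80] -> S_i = 5*2^i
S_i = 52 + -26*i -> [52, 26, 0, -26, -52]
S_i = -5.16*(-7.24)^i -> [-5.16, 37.36, -270.47, 1958.24, -14177.64]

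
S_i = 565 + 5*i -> [565, 570, 575, 580, 585]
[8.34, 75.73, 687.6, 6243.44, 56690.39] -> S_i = 8.34*9.08^i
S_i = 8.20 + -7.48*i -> [8.2, 0.72, -6.76, -14.24, -21.72]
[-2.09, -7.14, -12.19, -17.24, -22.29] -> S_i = -2.09 + -5.05*i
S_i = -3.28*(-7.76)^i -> [-3.28, 25.45, -197.51, 1532.71, -11893.8]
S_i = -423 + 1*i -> [-423, -422, -421, -420, -419]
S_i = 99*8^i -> [99, 792, 6336, 50688, 405504]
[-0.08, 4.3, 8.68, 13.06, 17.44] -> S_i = -0.08 + 4.38*i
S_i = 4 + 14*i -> [4, 18, 32, 46, 60]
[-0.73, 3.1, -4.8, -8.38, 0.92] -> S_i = Random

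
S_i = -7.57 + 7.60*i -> [-7.57, 0.03, 7.63, 15.23, 22.83]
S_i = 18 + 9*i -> [18, 27, 36, 45, 54]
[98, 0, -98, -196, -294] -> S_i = 98 + -98*i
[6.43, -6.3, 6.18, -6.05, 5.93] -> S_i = 6.43*(-0.98)^i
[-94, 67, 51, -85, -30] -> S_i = Random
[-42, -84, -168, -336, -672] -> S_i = -42*2^i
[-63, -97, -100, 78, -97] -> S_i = Random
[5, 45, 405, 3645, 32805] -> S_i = 5*9^i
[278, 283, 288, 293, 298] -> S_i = 278 + 5*i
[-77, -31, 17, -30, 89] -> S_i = Random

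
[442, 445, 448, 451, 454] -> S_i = 442 + 3*i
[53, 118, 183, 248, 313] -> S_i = 53 + 65*i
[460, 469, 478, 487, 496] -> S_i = 460 + 9*i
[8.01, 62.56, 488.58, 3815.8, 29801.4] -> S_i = 8.01*7.81^i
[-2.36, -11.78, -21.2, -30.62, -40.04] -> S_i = -2.36 + -9.42*i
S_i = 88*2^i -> [88, 176, 352, 704, 1408]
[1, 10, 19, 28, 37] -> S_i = 1 + 9*i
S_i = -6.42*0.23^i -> [-6.42, -1.48, -0.34, -0.08, -0.02]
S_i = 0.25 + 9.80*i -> [0.25, 10.05, 19.85, 29.65, 39.45]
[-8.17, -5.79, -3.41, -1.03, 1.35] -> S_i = -8.17 + 2.38*i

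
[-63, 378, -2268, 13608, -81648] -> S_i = -63*-6^i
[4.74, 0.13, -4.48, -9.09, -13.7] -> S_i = 4.74 + -4.61*i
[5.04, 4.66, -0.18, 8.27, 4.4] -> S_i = Random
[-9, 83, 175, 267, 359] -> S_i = -9 + 92*i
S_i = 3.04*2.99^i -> [3.04, 9.09, 27.18, 81.26, 242.97]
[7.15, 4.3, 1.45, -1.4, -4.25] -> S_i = 7.15 + -2.85*i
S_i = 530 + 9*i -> [530, 539, 548, 557, 566]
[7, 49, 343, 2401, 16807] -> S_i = 7*7^i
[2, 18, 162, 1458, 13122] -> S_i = 2*9^i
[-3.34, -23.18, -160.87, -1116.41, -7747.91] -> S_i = -3.34*6.94^i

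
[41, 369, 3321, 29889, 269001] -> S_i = 41*9^i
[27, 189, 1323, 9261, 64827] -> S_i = 27*7^i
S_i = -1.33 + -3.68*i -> [-1.33, -5.01, -8.69, -12.37, -16.05]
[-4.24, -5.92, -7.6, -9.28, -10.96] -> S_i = -4.24 + -1.68*i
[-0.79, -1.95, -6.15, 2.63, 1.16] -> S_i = Random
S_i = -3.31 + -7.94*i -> [-3.31, -11.25, -19.19, -27.13, -35.07]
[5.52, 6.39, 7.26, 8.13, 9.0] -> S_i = 5.52 + 0.87*i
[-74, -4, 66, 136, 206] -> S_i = -74 + 70*i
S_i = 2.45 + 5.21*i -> [2.45, 7.66, 12.87, 18.08, 23.29]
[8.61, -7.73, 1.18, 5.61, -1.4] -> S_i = Random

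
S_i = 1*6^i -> [1, 6, 36, 216, 1296]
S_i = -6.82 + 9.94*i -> [-6.82, 3.12, 13.06, 23.0, 32.94]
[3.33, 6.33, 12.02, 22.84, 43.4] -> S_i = 3.33*1.90^i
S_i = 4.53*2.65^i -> [4.53, 12.0, 31.81, 84.3, 223.4]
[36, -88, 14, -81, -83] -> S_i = Random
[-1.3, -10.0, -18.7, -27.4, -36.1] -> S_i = -1.30 + -8.70*i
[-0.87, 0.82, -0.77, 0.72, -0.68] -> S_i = -0.87*(-0.94)^i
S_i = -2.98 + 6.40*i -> [-2.98, 3.42, 9.82, 16.22, 22.62]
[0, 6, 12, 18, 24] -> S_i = 0 + 6*i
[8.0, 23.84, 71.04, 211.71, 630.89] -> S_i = 8.00*2.98^i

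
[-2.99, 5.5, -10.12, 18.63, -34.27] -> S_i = -2.99*(-1.84)^i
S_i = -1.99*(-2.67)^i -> [-1.99, 5.31, -14.19, 37.88, -101.13]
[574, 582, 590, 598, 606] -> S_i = 574 + 8*i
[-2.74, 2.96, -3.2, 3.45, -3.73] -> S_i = -2.74*(-1.08)^i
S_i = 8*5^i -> [8, 40, 200, 1000, 5000]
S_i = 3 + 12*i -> [3, 15, 27, 39, 51]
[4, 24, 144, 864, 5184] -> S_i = 4*6^i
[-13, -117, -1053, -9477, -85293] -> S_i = -13*9^i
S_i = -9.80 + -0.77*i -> [-9.8, -10.57, -11.34, -12.11, -12.88]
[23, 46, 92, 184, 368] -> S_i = 23*2^i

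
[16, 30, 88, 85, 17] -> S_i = Random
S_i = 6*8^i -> [6, 48, 384, 3072, 24576]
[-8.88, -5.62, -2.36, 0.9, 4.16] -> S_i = -8.88 + 3.26*i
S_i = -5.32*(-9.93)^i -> [-5.32, 52.83, -524.58, 5209.06, -51725.97]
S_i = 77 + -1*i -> [77, 76, 75, 74, 73]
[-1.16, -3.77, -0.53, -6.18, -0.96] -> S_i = Random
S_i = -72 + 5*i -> [-72, -67, -62, -57, -52]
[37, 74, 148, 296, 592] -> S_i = 37*2^i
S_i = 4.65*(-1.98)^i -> [4.65, -9.21, 18.23, -36.1, 71.47]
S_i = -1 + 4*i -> [-1, 3, 7, 11, 15]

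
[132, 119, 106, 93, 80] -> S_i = 132 + -13*i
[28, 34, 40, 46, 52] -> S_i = 28 + 6*i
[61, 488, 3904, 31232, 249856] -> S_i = 61*8^i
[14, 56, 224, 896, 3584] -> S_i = 14*4^i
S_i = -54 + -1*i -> [-54, -55, -56, -57, -58]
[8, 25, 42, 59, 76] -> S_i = 8 + 17*i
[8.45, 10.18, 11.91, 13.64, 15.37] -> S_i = 8.45 + 1.73*i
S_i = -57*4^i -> [-57, -228, -912, -3648, -14592]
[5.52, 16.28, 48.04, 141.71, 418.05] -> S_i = 5.52*2.95^i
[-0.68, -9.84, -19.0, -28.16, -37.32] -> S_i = -0.68 + -9.16*i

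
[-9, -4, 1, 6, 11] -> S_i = -9 + 5*i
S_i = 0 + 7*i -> [0, 7, 14, 21, 28]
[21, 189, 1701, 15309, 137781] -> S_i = 21*9^i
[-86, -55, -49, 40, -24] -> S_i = Random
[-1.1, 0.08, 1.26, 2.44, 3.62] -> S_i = -1.10 + 1.18*i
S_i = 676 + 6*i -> [676, 682, 688, 694, 700]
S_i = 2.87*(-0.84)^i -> [2.87, -2.41, 2.03, -1.7, 1.43]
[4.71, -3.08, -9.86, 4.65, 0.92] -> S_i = Random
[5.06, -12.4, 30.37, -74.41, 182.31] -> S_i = 5.06*(-2.45)^i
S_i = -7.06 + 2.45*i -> [-7.06, -4.61, -2.16, 0.29, 2.74]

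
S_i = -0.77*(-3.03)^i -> [-0.77, 2.33, -7.07, 21.42, -64.9]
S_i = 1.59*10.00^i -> [1.59, 15.9, 159.0, 1590.0, 15900.0]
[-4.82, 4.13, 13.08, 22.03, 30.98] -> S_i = -4.82 + 8.95*i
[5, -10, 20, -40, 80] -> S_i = 5*-2^i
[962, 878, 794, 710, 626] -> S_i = 962 + -84*i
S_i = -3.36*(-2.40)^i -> [-3.36, 8.06, -19.35, 46.45, -111.48]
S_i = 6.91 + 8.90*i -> [6.91, 15.81, 24.71, 33.61, 42.51]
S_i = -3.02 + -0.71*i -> [-3.02, -3.73, -4.44, -5.15, -5.86]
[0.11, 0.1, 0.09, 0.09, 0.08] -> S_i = 0.11*0.92^i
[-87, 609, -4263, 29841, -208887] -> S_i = -87*-7^i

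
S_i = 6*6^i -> [6, 36, 216, 1296, 7776]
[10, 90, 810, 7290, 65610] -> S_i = 10*9^i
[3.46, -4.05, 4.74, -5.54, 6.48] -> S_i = 3.46*(-1.17)^i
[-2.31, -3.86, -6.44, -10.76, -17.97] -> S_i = -2.31*1.67^i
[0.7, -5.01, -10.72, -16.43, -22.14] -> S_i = 0.70 + -5.71*i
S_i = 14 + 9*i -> [14, 23, 32, 41, 50]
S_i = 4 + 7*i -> [4, 11, 18, 25, 32]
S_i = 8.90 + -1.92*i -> [8.9, 6.98, 5.06, 3.14, 1.22]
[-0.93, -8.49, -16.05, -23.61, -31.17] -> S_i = -0.93 + -7.56*i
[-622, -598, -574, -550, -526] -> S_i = -622 + 24*i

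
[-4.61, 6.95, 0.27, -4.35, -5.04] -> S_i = Random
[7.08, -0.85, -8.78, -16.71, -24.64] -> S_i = 7.08 + -7.93*i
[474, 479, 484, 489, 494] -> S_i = 474 + 5*i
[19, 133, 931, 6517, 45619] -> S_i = 19*7^i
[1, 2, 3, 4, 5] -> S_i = 1 + 1*i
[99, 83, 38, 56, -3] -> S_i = Random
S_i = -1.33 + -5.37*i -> [-1.33, -6.7, -12.07, -17.44, -22.81]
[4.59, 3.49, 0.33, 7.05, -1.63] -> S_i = Random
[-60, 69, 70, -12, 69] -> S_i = Random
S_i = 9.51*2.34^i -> [9.51, 22.25, 52.07, 121.85, 285.13]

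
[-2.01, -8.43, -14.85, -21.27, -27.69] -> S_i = -2.01 + -6.42*i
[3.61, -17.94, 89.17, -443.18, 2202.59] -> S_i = 3.61*(-4.97)^i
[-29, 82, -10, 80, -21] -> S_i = Random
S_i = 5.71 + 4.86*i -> [5.71, 10.57, 15.43, 20.29, 25.15]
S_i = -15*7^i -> [-15, -105, -735, -5145, -36015]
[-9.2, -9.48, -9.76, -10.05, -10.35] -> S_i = -9.20*1.03^i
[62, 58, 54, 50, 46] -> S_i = 62 + -4*i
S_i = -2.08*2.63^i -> [-2.08, -5.47, -14.39, -37.84, -99.51]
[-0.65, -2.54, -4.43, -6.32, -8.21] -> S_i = -0.65 + -1.89*i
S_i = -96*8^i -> [-96, -768, -6144, -49152, -393216]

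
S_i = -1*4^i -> [-1, -4, -16, -64, -256]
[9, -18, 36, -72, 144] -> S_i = 9*-2^i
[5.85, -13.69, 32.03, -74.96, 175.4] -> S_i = 5.85*(-2.34)^i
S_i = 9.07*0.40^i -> [9.07, 3.63, 1.45, 0.58, 0.23]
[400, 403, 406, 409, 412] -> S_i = 400 + 3*i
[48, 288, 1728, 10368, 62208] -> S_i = 48*6^i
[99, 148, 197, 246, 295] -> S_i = 99 + 49*i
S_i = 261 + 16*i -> [261, 277, 293, 309, 325]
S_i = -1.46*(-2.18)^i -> [-1.46, 3.18, -6.94, 15.13, -32.97]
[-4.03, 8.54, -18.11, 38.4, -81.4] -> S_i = -4.03*(-2.12)^i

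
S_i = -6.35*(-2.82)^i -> [-6.35, 17.91, -50.5, 142.4, -401.58]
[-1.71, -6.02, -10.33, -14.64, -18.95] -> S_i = -1.71 + -4.31*i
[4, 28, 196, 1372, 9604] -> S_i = 4*7^i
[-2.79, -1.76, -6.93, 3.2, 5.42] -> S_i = Random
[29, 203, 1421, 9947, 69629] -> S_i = 29*7^i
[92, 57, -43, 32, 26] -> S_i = Random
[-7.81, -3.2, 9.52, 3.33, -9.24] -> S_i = Random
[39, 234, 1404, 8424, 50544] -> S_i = 39*6^i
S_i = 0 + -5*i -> [0, -5, -10, -15, -20]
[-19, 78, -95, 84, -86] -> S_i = Random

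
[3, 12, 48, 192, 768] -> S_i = 3*4^i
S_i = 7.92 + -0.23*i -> [7.92, 7.69, 7.46, 7.23, 7.0]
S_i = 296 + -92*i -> [296, 204, 112, 20, -72]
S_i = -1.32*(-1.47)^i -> [-1.32, 1.94, -2.85, 4.19, -6.16]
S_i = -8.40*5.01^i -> [-8.4, -42.08, -210.84, -1056.31, -5292.13]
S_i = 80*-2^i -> [80, -160, 320, -640, 1280]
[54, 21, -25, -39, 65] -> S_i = Random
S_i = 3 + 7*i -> [3, 10, 17, 24, 31]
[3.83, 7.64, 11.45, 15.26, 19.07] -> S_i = 3.83 + 3.81*i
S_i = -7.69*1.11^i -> [-7.69, -8.54, -9.47, -10.52, -11.67]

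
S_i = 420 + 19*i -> [420, 439, 458, 477, 496]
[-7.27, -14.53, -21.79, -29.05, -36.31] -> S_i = -7.27 + -7.26*i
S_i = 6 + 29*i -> [6, 35, 64, 93, 122]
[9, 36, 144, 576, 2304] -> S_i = 9*4^i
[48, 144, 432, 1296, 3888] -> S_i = 48*3^i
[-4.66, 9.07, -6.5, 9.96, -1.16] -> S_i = Random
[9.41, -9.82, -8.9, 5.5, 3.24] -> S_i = Random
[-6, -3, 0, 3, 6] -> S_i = -6 + 3*i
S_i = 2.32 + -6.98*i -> [2.32, -4.66, -11.64, -18.62, -25.6]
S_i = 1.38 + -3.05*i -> [1.38, -1.67, -4.72, -7.77, -10.82]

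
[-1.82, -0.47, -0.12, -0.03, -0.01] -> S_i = -1.82*0.26^i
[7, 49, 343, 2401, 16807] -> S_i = 7*7^i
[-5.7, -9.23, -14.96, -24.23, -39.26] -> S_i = -5.70*1.62^i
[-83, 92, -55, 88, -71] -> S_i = Random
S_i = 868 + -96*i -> [868, 772, 676, 580, 484]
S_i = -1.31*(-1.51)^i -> [-1.31, 1.98, -2.99, 4.51, -6.81]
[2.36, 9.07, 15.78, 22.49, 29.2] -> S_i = 2.36 + 6.71*i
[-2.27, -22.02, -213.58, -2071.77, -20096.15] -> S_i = -2.27*9.70^i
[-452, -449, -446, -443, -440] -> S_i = -452 + 3*i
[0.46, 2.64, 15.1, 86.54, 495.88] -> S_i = 0.46*5.73^i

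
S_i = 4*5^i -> [4, 20, 100, 500, 2500]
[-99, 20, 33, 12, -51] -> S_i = Random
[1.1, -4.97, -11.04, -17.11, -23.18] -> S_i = 1.10 + -6.07*i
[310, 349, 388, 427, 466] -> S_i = 310 + 39*i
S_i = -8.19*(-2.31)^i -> [-8.19, 18.92, -43.7, 100.95, -233.2]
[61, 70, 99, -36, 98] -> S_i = Random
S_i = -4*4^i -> [-4, -16, -64, -256, -1024]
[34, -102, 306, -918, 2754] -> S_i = 34*-3^i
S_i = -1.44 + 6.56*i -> [-1.44, 5.12, 11.68, 18.24, 24.8]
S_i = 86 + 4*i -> [86, 90, 94, 98, 102]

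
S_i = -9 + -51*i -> [-9, -60, -111, -162, -213]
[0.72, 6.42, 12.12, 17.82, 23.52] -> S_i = 0.72 + 5.70*i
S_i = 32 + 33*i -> [32, 65, 98, 131, 164]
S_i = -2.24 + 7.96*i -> [-2.24, 5.72, 13.68, 21.64, 29.6]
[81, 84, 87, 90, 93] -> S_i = 81 + 3*i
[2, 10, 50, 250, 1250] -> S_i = 2*5^i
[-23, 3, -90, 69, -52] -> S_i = Random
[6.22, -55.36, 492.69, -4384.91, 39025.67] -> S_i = 6.22*(-8.90)^i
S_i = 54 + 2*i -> [54, 56, 58, 60, 62]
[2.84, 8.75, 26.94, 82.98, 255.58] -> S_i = 2.84*3.08^i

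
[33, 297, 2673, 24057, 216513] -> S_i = 33*9^i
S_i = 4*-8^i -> [4, -32, 256, -2048, 16384]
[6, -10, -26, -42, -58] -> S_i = 6 + -16*i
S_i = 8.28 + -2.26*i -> [8.28, 6.02, 3.76, 1.5, -0.76]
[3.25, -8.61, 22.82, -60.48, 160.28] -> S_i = 3.25*(-2.65)^i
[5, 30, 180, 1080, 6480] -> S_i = 5*6^i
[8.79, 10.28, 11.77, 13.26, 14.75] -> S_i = 8.79 + 1.49*i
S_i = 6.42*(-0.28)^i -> [6.42, -1.8, 0.5, -0.14, 0.04]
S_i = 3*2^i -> [3, 6, 12, 24, 48]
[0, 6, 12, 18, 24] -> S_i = 0 + 6*i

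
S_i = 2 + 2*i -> [2, 4, 6, 8, 10]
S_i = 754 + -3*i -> [754, 751, 748, 745, 742]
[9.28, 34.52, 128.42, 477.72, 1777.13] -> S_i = 9.28*3.72^i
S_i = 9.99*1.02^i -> [9.99, 10.19, 10.39, 10.6, 10.81]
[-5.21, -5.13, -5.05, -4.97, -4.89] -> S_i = -5.21 + 0.08*i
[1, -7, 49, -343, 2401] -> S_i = 1*-7^i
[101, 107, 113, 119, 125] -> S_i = 101 + 6*i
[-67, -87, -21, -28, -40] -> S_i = Random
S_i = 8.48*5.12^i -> [8.48, 43.42, 222.3, 1138.17, 5827.41]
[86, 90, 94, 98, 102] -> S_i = 86 + 4*i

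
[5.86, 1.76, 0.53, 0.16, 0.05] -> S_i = 5.86*0.30^i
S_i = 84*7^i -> [84, 588, 4116, 28812, 201684]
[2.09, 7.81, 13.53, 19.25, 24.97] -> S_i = 2.09 + 5.72*i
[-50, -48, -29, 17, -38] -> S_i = Random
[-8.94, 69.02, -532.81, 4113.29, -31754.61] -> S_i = -8.94*(-7.72)^i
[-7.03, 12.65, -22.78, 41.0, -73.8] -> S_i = -7.03*(-1.80)^i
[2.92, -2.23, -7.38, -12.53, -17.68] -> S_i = 2.92 + -5.15*i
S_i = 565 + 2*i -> [565, 567, 569, 571, 573]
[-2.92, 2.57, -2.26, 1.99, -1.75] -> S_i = -2.92*(-0.88)^i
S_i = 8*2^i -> [8, 16, 32, 64, 128]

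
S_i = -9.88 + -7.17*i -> [-9.88, -17.05, -24.22, -31.39, -38.56]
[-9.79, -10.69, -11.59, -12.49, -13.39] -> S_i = -9.79 + -0.90*i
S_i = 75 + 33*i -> [75, 108, 141, 174, 207]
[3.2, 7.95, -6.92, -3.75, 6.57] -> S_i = Random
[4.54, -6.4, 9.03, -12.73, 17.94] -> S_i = 4.54*(-1.41)^i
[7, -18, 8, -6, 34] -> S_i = Random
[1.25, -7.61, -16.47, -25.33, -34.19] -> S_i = 1.25 + -8.86*i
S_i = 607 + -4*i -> [607, 603, 599, 595, 591]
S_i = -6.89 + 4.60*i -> [-6.89, -2.29, 2.31, 6.91, 11.51]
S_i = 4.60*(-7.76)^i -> [4.6, -35.7, 277.0, -2149.53, 16680.33]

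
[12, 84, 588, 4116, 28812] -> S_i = 12*7^i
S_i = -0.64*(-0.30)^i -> [-0.64, 0.19, -0.06, 0.02, -0.01]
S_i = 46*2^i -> [46, 92, 184, 368, 736]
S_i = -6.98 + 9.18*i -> [-6.98, 2.2, 11.38, 20.56, 29.74]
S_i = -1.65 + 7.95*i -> [-1.65, 6.3, 14.25, 22.2, 30.15]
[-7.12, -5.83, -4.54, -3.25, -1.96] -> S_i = -7.12 + 1.29*i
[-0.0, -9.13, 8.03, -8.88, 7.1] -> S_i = Random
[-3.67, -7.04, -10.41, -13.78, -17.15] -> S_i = -3.67 + -3.37*i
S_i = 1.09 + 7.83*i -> [1.09, 8.92, 16.75, 24.58, 32.41]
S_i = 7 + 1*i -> [7, 8, 9, 10, 11]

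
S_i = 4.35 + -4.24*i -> [4.35, 0.11, -4.13, -8.37, -12.61]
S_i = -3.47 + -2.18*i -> [-3.47, -5.65, -7.83, -10.01, -12.19]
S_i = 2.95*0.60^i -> [2.95, 1.77, 1.06, 0.64, 0.38]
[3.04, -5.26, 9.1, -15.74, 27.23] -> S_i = 3.04*(-1.73)^i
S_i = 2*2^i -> [2, 4, 8, 16, 32]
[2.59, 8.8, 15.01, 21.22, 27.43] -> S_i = 2.59 + 6.21*i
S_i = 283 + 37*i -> [283, 320, 357, 394, 431]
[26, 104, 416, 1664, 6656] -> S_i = 26*4^i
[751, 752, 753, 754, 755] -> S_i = 751 + 1*i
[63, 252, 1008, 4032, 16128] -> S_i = 63*4^i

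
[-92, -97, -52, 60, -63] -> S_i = Random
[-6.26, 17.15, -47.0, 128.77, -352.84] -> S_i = -6.26*(-2.74)^i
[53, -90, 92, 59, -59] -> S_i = Random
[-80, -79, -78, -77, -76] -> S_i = -80 + 1*i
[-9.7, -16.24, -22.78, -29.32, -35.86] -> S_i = -9.70 + -6.54*i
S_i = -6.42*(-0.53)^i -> [-6.42, 3.4, -1.8, 0.96, -0.51]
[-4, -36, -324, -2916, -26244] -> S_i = -4*9^i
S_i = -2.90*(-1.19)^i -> [-2.9, 3.45, -4.11, 4.89, -5.82]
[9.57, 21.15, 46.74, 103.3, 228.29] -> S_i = 9.57*2.21^i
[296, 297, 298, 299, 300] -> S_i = 296 + 1*i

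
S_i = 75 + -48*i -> [75, 27, -21, -69, -117]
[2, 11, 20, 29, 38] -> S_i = 2 + 9*i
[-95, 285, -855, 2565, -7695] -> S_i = -95*-3^i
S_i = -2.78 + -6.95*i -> [-2.78, -9.73, -16.68, -23.63, -30.58]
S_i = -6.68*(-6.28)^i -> [-6.68, 41.95, -263.45, 1654.46, -10389.99]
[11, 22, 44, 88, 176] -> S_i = 11*2^i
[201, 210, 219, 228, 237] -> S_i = 201 + 9*i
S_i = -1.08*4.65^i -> [-1.08, -5.02, -23.35, -108.59, -504.94]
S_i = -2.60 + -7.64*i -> [-2.6, -10.24, -17.88, -25.52, -33.16]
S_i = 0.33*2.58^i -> [0.33, 0.85, 2.2, 5.67, 14.62]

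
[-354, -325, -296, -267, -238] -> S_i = -354 + 29*i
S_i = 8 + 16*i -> [8, 24, 40, 56, 72]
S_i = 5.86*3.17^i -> [5.86, 18.58, 58.89, 186.67, 591.75]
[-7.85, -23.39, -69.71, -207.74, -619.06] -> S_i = -7.85*2.98^i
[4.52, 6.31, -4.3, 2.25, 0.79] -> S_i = Random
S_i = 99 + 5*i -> [99, 104, 109, 114, 119]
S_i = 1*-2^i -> [1, -2, 4, -8, 16]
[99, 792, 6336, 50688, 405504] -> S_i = 99*8^i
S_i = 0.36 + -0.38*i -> [0.36, -0.02, -0.4, -0.78, -1.16]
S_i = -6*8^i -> [-6, -48, -384, -3072, -24576]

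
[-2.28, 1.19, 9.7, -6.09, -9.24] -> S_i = Random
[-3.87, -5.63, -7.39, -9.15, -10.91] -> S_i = -3.87 + -1.76*i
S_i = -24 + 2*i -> [-24, -22, -20, -18, -16]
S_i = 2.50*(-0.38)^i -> [2.5, -0.95, 0.36, -0.14, 0.05]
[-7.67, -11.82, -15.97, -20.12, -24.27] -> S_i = -7.67 + -4.15*i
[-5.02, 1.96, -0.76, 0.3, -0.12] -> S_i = -5.02*(-0.39)^i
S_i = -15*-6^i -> [-15, 90, -540, 3240, -19440]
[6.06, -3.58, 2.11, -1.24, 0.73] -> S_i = 6.06*(-0.59)^i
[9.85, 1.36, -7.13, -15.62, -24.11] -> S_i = 9.85 + -8.49*i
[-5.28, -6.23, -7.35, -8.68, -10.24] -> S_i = -5.28*1.18^i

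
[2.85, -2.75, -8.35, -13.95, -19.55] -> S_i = 2.85 + -5.60*i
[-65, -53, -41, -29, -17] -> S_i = -65 + 12*i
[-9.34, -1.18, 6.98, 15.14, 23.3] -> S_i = -9.34 + 8.16*i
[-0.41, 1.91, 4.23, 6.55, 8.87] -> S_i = -0.41 + 2.32*i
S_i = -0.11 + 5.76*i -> [-0.11, 5.65, 11.41, 17.17, 22.93]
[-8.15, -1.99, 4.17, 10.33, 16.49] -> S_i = -8.15 + 6.16*i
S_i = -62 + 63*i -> [-62, 1, 64, 127, 190]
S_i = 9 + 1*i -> [9, 10, 11, 12, 13]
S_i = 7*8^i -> [7, 56, 448, 3584, 28672]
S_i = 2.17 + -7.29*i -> [2.17, -5.12, -12.41, -19.7, -26.99]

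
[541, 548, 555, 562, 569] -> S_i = 541 + 7*i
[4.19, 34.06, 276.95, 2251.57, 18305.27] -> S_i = 4.19*8.13^i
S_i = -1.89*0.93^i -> [-1.89, -1.76, -1.63, -1.52, -1.41]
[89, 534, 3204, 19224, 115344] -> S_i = 89*6^i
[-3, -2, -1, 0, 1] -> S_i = -3 + 1*i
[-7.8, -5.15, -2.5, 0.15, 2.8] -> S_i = -7.80 + 2.65*i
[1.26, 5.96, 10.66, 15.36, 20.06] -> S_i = 1.26 + 4.70*i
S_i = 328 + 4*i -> [328, 332, 336, 340, 344]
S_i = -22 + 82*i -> [-22, 60, 142, 224, 306]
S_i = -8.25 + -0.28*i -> [-8.25, -8.53, -8.81, -9.09, -9.37]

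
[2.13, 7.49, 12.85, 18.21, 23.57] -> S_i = 2.13 + 5.36*i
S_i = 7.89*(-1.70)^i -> [7.89, -13.41, 22.8, -38.76, 65.9]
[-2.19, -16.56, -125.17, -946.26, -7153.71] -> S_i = -2.19*7.56^i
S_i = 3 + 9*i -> [3, 12, 21, 30, 39]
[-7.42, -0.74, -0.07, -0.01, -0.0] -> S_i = -7.42*0.10^i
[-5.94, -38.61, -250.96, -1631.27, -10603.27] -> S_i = -5.94*6.50^i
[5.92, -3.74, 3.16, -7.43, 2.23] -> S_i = Random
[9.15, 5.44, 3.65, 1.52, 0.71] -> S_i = Random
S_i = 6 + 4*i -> [6, 10, 14, 18, 22]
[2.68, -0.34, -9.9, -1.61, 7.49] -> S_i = Random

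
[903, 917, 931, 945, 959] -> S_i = 903 + 14*i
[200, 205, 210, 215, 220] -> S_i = 200 + 5*i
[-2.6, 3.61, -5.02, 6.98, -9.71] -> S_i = -2.60*(-1.39)^i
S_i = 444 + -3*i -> [444, 441, 438, 435, 432]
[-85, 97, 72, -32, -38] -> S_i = Random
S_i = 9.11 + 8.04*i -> [9.11, 17.15, 25.19, 33.23, 41.27]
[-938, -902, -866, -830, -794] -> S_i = -938 + 36*i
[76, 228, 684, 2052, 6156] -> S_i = 76*3^i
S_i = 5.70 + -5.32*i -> [5.7, 0.38, -4.94, -10.26, -15.58]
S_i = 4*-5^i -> [4, -20, 100, -500, 2500]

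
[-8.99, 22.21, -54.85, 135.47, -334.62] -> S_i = -8.99*(-2.47)^i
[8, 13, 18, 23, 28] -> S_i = 8 + 5*i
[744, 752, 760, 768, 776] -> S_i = 744 + 8*i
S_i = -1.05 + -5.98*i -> [-1.05, -7.03, -13.01, -18.99, -24.97]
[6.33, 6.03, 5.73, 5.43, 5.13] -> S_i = 6.33 + -0.30*i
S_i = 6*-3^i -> [6, -18, 54, -162, 486]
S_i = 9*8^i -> [9, 72, 576, 4608, 36864]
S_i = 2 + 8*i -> [2, 10, 18, 26, 34]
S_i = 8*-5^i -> [8, -40, 200, -1000, 5000]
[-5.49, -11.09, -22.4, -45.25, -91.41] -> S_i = -5.49*2.02^i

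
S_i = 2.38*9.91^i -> [2.38, 23.59, 233.74, 2316.32, 22954.7]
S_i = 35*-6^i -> [35, -210, 1260, -7560, 45360]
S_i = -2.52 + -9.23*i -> [-2.52, -11.75, -20.98, -30.21, -39.44]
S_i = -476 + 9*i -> [-476, -467, -458, -449, -440]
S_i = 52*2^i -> [52, 104, 208, 416, 832]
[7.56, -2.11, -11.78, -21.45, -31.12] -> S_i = 7.56 + -9.67*i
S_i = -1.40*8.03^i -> [-1.4, -11.24, -90.27, -724.89, -5820.9]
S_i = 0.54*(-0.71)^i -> [0.54, -0.38, 0.27, -0.19, 0.14]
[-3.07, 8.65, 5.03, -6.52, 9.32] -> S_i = Random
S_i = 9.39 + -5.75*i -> [9.39, 3.64, -2.11, -7.86, -13.61]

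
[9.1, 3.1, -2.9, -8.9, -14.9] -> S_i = 9.10 + -6.00*i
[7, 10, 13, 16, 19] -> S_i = 7 + 3*i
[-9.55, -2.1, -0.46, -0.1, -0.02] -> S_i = -9.55*0.22^i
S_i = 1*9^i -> [1, 9, 81, 729, 6561]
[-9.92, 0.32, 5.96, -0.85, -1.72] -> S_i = Random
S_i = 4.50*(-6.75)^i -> [4.5, -30.38, 205.03, -1383.96, 9341.74]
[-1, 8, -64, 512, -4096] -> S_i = -1*-8^i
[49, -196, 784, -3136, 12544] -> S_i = 49*-4^i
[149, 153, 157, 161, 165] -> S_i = 149 + 4*i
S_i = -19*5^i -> [-19, -95, -475, -2375, -11875]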